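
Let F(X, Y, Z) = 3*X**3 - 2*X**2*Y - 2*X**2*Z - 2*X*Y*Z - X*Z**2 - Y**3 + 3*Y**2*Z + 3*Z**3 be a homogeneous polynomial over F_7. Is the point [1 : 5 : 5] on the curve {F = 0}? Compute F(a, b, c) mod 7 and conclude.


F(1,5,5) ≡ 1 (mod 7); P is NOT on the curve.

Evaluate F(1, 5, 5) term-by-term (mod 7).
  3*X**3 ↦ 3·1·1·1 = 3
  -2*X**2*Y ↦ -2·1·5·1 = -10
  -2*X**2*Z ↦ -2·1·1·5 = -10
  -2*X*Y*Z ↦ -2·1·5·5 = -50
  -X*Z**2 ↦ -1·1·1·25 = -25
  -Y**3 ↦ -1·1·125·1 = -125
  3*Y**2*Z ↦ 3·1·25·5 = 375
  3*Z**3 ↦ 3·1·1·125 = 375
Sum: F(1, 5, 5) = (3) + (-10) + (-10) + (-50) + (-25) + (-125) + (375) + (375) = 533.
Reducing mod 7: 533 ≡ 1 (mod 7).
Since F(a, b, c) ≡ 1 ≠ 0 (mod 7), P does NOT lie on the curve.


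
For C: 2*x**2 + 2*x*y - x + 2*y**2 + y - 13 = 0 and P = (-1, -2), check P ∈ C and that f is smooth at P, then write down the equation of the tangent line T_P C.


Tangent line at P: -9*x - 9*y - 27 = 0.

Step 1: f(-1, -2) = 0, so P lies on C.
Step 2: partial derivatives
  f_x(x, y) = 4*x + 2*y - 1, f_y(x, y) = 2*x + 4*y + 1.
  f_x(P) = -9, f_y(P) = -9 (gradient nonzero, so P is smooth).
Step 3: tangent line at P: -9·(x − -1) + -9·(y − -2) = 0.
Expanding: -9*x - 9*y - 27 = 0.


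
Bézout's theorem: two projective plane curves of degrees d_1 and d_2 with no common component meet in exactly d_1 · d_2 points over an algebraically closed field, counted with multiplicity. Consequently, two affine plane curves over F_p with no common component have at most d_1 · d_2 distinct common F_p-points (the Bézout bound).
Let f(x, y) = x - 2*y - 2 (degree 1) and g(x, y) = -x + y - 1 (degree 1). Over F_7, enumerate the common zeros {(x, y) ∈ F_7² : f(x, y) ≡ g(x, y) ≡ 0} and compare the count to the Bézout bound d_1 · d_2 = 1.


Common zeros: {(3, 4)}; count = 1; Bézout bound = 1.

deg(f) = 1, deg(g) = 1, so Bézout bound = 1.
Scan x ∈ F_7. For each x, list the y ∈ F_7 with f(x, y) ≡ 0 and those with g(x, y) ≡ 0 (mod 7); the common zeros in that column are the intersection.
  x = 0: f ≡ 0 at y ∈ {6}; g ≡ 0 at y ∈ {1}; common: ∅.
  x = 1: f ≡ 0 at y ∈ {3}; g ≡ 0 at y ∈ {2}; common: ∅.
  x = 2: f ≡ 0 at y ∈ {0}; g ≡ 0 at y ∈ {3}; common: ∅.
  x = 3: f ≡ 0 at y ∈ {4}; g ≡ 0 at y ∈ {4}; common: {4}.
  x = 4: f ≡ 0 at y ∈ {1}; g ≡ 0 at y ∈ {5}; common: ∅.
  x = 5: f ≡ 0 at y ∈ {5}; g ≡ 0 at y ∈ {6}; common: ∅.
  x = 6: f ≡ 0 at y ∈ {2}; g ≡ 0 at y ∈ {0}; common: ∅.
Collecting: common zeros = {(3, 4)}, so the count is 1.
Comparison with the Bézout bound: 1 ≤ 1 = deg(f)·deg(g), as expected for curves with no common component (the bound is attained).


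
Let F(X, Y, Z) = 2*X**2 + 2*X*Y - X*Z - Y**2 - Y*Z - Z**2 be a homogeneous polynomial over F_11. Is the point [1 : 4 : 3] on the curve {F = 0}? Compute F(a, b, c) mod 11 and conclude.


F(1,4,3) ≡ 3 (mod 11); P is NOT on the curve.

Evaluate F(1, 4, 3) term-by-term (mod 11).
  2*X**2 ↦ 2·1·1·1 = 2
  2*X*Y ↦ 2·1·4·1 = 8
  -X*Z ↦ -1·1·1·3 = -3
  -Y**2 ↦ -1·1·16·1 = -16
  -Y*Z ↦ -1·1·4·3 = -12
  -Z**2 ↦ -1·1·1·9 = -9
Sum: F(1, 4, 3) = (2) + (8) + (-3) + (-16) + (-12) + (-9) = -30.
Reducing mod 11: -30 ≡ 3 (mod 11).
Since F(a, b, c) ≡ 3 ≠ 0 (mod 11), P does NOT lie on the curve.


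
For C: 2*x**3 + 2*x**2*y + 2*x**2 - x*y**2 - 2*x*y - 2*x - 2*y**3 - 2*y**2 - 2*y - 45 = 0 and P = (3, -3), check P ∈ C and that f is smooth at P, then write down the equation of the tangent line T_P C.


Tangent line at P: 25*x - 14*y - 117 = 0.

Step 1: f(3, -3) = 0, so P lies on C.
Step 2: partial derivatives
  f_x(x, y) = 6*x**2 + 4*x*y + 4*x - y**2 - 2*y - 2, f_y(x, y) = 2*x**2 - 2*x*y - 2*x - 6*y**2 - 4*y - 2.
  f_x(P) = 25, f_y(P) = -14 (gradient nonzero, so P is smooth).
Step 3: tangent line at P: 25·(x − 3) + -14·(y − -3) = 0.
Expanding: 25*x - 14*y - 117 = 0.


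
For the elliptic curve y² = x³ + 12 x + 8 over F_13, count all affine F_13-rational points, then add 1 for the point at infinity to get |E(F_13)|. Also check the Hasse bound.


Affine points = {(2, 1), (2, 12), (4, 4), (4, 9), (6, 6), (6, 7), (9, 0), (10, 6), (10, 7)}; affine count = 9; |E(F_13)| = 10.

Discriminant check: Δ ∝ 4a³ + 27b² = 4·12³ + 27·8² = 4·1728 + 27·64 ≡ 8 (mod 13). Nonzero ⇒ E is nonsingular.
For each x ∈ F_13, compute rhs = x³ + 12·x + 8 mod 13, then count y ∈ F_13 with y² ≡ rhs.
  x = 0: rhs = 8, matching y values: none (0 points).
  x = 1: rhs = 8, matching y values: none (0 points).
  x = 2: rhs = 1, matching y values: 1, 12 (2 points).
  x = 3: rhs = 6, matching y values: none (0 points).
  x = 4: rhs = 3, matching y values: 4, 9 (2 points).
  x = 5: rhs = 11, matching y values: none (0 points).
  x = 6: rhs = 10, matching y values: 6, 7 (2 points).
  x = 7: rhs = 6, matching y values: none (0 points).
  x = 8: rhs = 5, matching y values: none (0 points).
  x = 9: rhs = 0, matching y values: 0 (1 points).
  x = 10: rhs = 10, matching y values: 6, 7 (2 points).
  x = 11: rhs = 2, matching y values: none (0 points).
  x = 12: rhs = 8, matching y values: none (0 points).
Total affine count: 9.
Full point count |E(F_13)| = 9 + 1 = 10.
Hasse bound: |10 − (13+1)| = |-4| = 4 ≤ 2√13 ≈ 7.2111 ✓.


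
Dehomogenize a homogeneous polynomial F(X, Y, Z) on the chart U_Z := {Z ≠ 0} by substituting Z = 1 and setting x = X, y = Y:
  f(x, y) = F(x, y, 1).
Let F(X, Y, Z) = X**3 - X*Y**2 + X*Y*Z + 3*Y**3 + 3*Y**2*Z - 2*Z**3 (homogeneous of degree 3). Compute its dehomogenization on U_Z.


f(x, y) = x**3 - x*y**2 + x*y + 3*y**3 + 3*y**2 - 2

On U_Z we set Z = 1. Each monomial c·X^i·Y^j·Z^k in F becomes c·x^i·y^j·1^k = c·x^i·y^j.
Substituting Z = 1: F(X, Y, 1) = x**3 - x*y**2 + x*y + 3*y**3 + 3*y**2 - 2.
Note: deg(f) ≤ deg(F) = 3; strict inequality happens when F is divisible by Z (lost terms).


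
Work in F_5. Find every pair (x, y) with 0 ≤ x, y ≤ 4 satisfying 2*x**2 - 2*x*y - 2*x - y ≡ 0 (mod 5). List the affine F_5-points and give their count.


Affine F_5-points: {(0, 0), (1, 0), (3, 1), (4, 1)}; count = 4.

For each of the 25 pairs (x, y) ∈ F_5², evaluate f(x, y) mod 5. Record the zeros.
  x = 0: [0↦0, 1↦4, 2↦3, 3↦2, 4↦1]  zeros at y ∈ {0}
  x = 1: [0↦0, 1↦2, 2↦4, 3↦1, 4↦3]  zeros at y ∈ {0}
  x = 2: [0↦4, 1↦4, 2↦4, 3↦4, 4↦4]  zeros at y ∈ ∅
  x = 3: [0↦2, 1↦0, 2↦3, 3↦1, 4↦4]  zeros at y ∈ {1}
  x = 4: [0↦4, 1↦0, 2↦1, 3↦2, 4↦3]  zeros at y ∈ {1}
Collecting zeros: affine points = {(0, 0), (1, 0), (3, 1), (4, 1)}.
Total count |C(F_5)_aff| = 4.


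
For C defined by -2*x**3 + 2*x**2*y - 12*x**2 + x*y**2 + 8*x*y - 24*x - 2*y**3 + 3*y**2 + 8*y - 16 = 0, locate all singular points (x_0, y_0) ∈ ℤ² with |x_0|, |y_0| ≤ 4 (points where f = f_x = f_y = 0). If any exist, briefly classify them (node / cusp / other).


Singular points: {(-2, 0)}; classification: cusp.

Compute partial derivatives:
  f_x = -6*x**2 + 4*x*y - 24*x + y**2 + 8*y - 24.
  f_y = 2*x**2 + 2*x*y + 8*x - 6*y**2 + 6*y + 8.
Scan x_0 ∈ {−4, ..., 4}. For each x_0, f_y(x_0, y) is a polynomial in y; find its integer roots y ∈ {−4, ..., 4}, then test f_x and f at those candidates.
  x = -4: f_y(-4, y) = -6*y**2 - 2*y + 8; vanishes at y ∈ {1}. (-4, 1): f_x = -31 ≠ 0.
  x = -3: f_y(-3, y) = 2 - 6*y**2; no integer root y with |y| ≤ 4.
  x = -2: f_y(-2, y) = -6*y**2 + 2*y; vanishes at y ∈ {0}. (-2, 0): f_x = 0, f = 0 — SINGULAR.
  x = -1: f_y(-1, y) = -6*y**2 + 4*y + 2; vanishes at y ∈ {1}. (-1, 1): f_x = -1 ≠ 0.
  x = 0: f_y(0, y) = -6*y**2 + 6*y + 8; no integer root y with |y| ≤ 4.
  x = 1: f_y(1, y) = -6*y**2 + 8*y + 18; no integer root y with |y| ≤ 4.
  x = 2: f_y(2, y) = -6*y**2 + 10*y + 32; no integer root y with |y| ≤ 4.
  x = 3: f_y(3, y) = -6*y**2 + 12*y + 50; no integer root y with |y| ≤ 4.
  x = 4: f_y(4, y) = -6*y**2 + 14*y + 72; no integer root y with |y| ≤ 4.
Only singular point on the grid: (-2, 0).
Classify: substitute x = -2 + u, y = 0 + v and expand: f = -2*u**3 + 2*u**2*v + u*v**2 - 2*v**3 + v**2.
No constant or linear terms (consistent with a singular point). Quadratic part: v**2. Cubic part: -2*u**3 + 2*u**2*v + u*v**2 - 2*v**3.
The quadratic part v**2 is a perfect square, so there is a single (double) tangent line v = 0, i.e. y = 0. Restricting the cubic part to that line (v = 0) leaves -2*u**3 ≠ 0, so f is not divisible by v and the branch is v² ≈ 2*u**3 to lowest order — this is a cusp.
Classification: cusp.


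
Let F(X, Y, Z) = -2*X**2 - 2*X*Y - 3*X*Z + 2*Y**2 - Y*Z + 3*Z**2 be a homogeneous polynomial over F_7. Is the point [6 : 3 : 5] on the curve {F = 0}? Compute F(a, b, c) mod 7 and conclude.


F(6,3,5) ≡ 6 (mod 7); P is NOT on the curve.

Evaluate F(6, 3, 5) term-by-term (mod 7).
  -2*X**2 ↦ -2·36·1·1 = -72
  -2*X*Y ↦ -2·6·3·1 = -36
  -3*X*Z ↦ -3·6·1·5 = -90
  2*Y**2 ↦ 2·1·9·1 = 18
  -Y*Z ↦ -1·1·3·5 = -15
  3*Z**2 ↦ 3·1·1·25 = 75
Sum: F(6, 3, 5) = (-72) + (-36) + (-90) + (18) + (-15) + (75) = -120.
Reducing mod 7: -120 ≡ 6 (mod 7).
Since F(a, b, c) ≡ 6 ≠ 0 (mod 7), P does NOT lie on the curve.


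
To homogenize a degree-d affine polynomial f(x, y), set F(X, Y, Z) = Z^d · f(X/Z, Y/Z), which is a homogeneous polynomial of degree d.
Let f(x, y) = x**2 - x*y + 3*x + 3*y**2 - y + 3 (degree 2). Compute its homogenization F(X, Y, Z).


F(X, Y, Z) = X**2 - X*Y + 3*X*Z + 3*Y**2 - Y*Z + 3*Z**2

deg(f) = 2.
Substitute x = X/Z, y = Y/Z into f, then multiply by Z^2.
  monomial 1·x^2·y^0 ↦ 1·X^2·Y^0·Z^0.
  monomial -1·x^1·y^1 ↦ -1·X^1·Y^1·Z^0.
  monomial 3·x^1·y^0 ↦ 3·X^1·Y^0·Z^1.
  monomial 3·x^0·y^2 ↦ 3·X^0·Y^2·Z^0.
  monomial -1·x^0·y^1 ↦ -1·X^0·Y^1·Z^1.
  monomial 3·x^0·y^0 ↦ 3·X^0·Y^0·Z^2.
Collecting: F(X, Y, Z) = X**2 - X*Y + 3*X*Z + 3*Y**2 - Y*Z + 3*Z**2.


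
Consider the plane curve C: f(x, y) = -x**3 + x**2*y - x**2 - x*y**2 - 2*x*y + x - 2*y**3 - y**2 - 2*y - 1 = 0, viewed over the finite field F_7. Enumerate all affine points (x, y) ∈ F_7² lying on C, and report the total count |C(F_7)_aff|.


Affine F_7-points: {(0, 3), (2, 3), (4, 0), (6, 4)}; count = 4.

For each of the 49 pairs (x, y) ∈ F_7², evaluate f(x, y) mod 7. Record the zeros.
  x = 0: [0↦6, 1↦1, 2↦3, 3↦0, 4↦1, 5↦1, 6↦2]  zeros at y ∈ {3}
  x = 1: [0↦5, 1↦5, 2↦3, 3↦1, 4↦1, 5↦5, 6↦1]  zeros at y ∈ ∅
  x = 2: [0↦3, 1↦3, 2↦6, 3↦0, 4↦1, 5↦4, 6↦4]  zeros at y ∈ {3}
  x = 3: [0↦1, 1↦3, 2↦6, 3↦5, 4↦2, 5↦6, 6↦5]  zeros at y ∈ ∅
  x = 4: [0↦0, 1↦6, 2↦4, 3↦3, 4↦5, 5↦5, 6↦5]  zeros at y ∈ {0}
  x = 5: [0↦1, 1↦6, 2↦1, 3↦2, 4↦4, 5↦2, 6↦5]  zeros at y ∈ ∅
  x = 6: [0↦5, 1↦4, 2↦5, 3↦3, 4↦0, 5↦5, 6↦6]  zeros at y ∈ {4}
Collecting zeros: affine points = {(0, 3), (2, 3), (4, 0), (6, 4)}.
Total count |C(F_7)_aff| = 4.


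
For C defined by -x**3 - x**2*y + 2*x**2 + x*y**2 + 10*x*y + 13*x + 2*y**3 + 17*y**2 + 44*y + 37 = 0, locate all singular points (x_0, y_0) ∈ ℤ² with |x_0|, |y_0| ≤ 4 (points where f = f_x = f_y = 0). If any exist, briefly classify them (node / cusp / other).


Singular points: {(2, -3)}; classification: node.

Compute partial derivatives:
  f_x = -3*x**2 - 2*x*y + 4*x + y**2 + 10*y + 13.
  f_y = -x**2 + 2*x*y + 10*x + 6*y**2 + 34*y + 44.
Scan x_0 ∈ {−4, ..., 4}. For each x_0, f_y(x_0, y) is a polynomial in y; find its integer roots y ∈ {−4, ..., 4}, then test f_x and f at those candidates.
  x = -4: f_y(-4, y) = 6*y**2 + 26*y - 12; no integer root y with |y| ≤ 4.
  x = -3: f_y(-3, y) = 6*y**2 + 28*y + 5; no integer root y with |y| ≤ 4.
  x = -2: f_y(-2, y) = 6*y**2 + 30*y + 20; no integer root y with |y| ≤ 4.
  x = -1: f_y(-1, y) = 6*y**2 + 32*y + 33; no integer root y with |y| ≤ 4.
  x = 0: f_y(0, y) = 6*y**2 + 34*y + 44; vanishes at y ∈ {-2}. (0, -2): f_x = -3 ≠ 0.
  x = 1: f_y(1, y) = 6*y**2 + 36*y + 53; no integer root y with |y| ≤ 4.
  x = 2: f_y(2, y) = 6*y**2 + 38*y + 60; vanishes at y ∈ {-3}. (2, -3): f_x = 0, f = 0 — SINGULAR.
  x = 3: f_y(3, y) = 6*y**2 + 40*y + 65; no integer root y with |y| ≤ 4.
  x = 4: f_y(4, y) = 6*y**2 + 42*y + 68; no integer root y with |y| ≤ 4.
Only singular point on the grid: (2, -3).
Classify: substitute x = 2 + u, y = -3 + v and expand: f = -u**3 - u**2*v - u**2 + u*v**2 + 2*v**3 + v**2.
No constant or linear terms (consistent with a singular point). Quadratic part: -u**2 + v**2. Cubic part: -u**3 - u**2*v + u*v**2 + 2*v**3.
The quadratic part v**2 - u**2 = (v − u)(v + u) splits into two distinct linear factors, so there are two distinct tangent lines y − -3 = ±(x − 2) — this is a node (ordinary double point).
Classification: node.


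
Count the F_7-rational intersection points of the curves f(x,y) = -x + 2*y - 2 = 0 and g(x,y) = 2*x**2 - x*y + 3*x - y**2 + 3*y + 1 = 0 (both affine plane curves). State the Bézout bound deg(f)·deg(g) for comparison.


Common zeros: {(6, 4)}; count = 1; Bézout bound = 2.

deg(f) = 1, deg(g) = 2, so Bézout bound = 2.
Scan x ∈ F_7. For each x, list the y ∈ F_7 with f(x, y) ≡ 0 and those with g(x, y) ≡ 0 (mod 7); the common zeros in that column are the intersection.
  x = 0: f ≡ 0 at y ∈ {1}; g ≡ 0 at y ∈ ∅; common: ∅.
  x = 1: f ≡ 0 at y ∈ {5}; g ≡ 0 at y ∈ {1}; common: ∅.
  x = 2: f ≡ 0 at y ∈ {2}; g ≡ 0 at y ∈ ∅; common: ∅.
  x = 3: f ≡ 0 at y ∈ {6}; g ≡ 0 at y ∈ {0}; common: ∅.
  x = 4: f ≡ 0 at y ∈ {3}; g ≡ 0 at y ∈ ∅; common: ∅.
  x = 5: f ≡ 0 at y ∈ {0}; g ≡ 0 at y ∈ {1, 4}; common: ∅.
  x = 6: f ≡ 0 at y ∈ {4}; g ≡ 0 at y ∈ {0, 4}; common: {4}.
Collecting: common zeros = {(6, 4)}, so the count is 1.
Comparison with the Bézout bound: 1 ≤ 2 = deg(f)·deg(g), as expected for curves with no common component (the affine F_7-count falls short of the bound because intersections may lie at infinity, over extension fields, or carry multiplicity).


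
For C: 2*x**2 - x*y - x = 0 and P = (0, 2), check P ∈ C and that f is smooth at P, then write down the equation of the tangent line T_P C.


Tangent line at P: -3*x = 0.

Step 1: f(0, 2) = 0, so P lies on C.
Step 2: partial derivatives
  f_x(x, y) = 4*x - y - 1, f_y(x, y) = -x.
  f_x(P) = -3, f_y(P) = 0 (gradient nonzero, so P is smooth).
Step 3: tangent line at P: -3·(x − 0) + 0·(y − 2) = 0.
Expanding: -3*x = 0.


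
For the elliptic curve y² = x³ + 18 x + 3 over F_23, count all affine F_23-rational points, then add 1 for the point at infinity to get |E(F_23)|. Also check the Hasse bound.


Affine points = {(0, 7), (0, 16), (2, 1), (2, 22), (4, 1), (4, 22), (7, 9), (7, 14), (14, 3), (14, 20), (17, 1), (17, 22), (18, 8), (18, 15)}; affine count = 14; |E(F_23)| = 15.

Discriminant check: Δ ∝ 4a³ + 27b² = 4·18³ + 27·3² = 4·5832 + 27·9 ≡ 19 (mod 23). Nonzero ⇒ E is nonsingular.
For each x ∈ F_23, compute rhs = x³ + 18·x + 3 mod 23, then count y ∈ F_23 with y² ≡ rhs.
  x = 0: rhs = 3, matching y values: 7, 16 (2 points).
  x = 1: rhs = 22, matching y values: none (0 points).
  x = 2: rhs = 1, matching y values: 1, 22 (2 points).
  x = 3: rhs = 15, matching y values: none (0 points).
  x = 4: rhs = 1, matching y values: 1, 22 (2 points).
  x = 5: rhs = 11, matching y values: none (0 points).
  x = 6: rhs = 5, matching y values: none (0 points).
  x = 7: rhs = 12, matching y values: 9, 14 (2 points).
  x = 8: rhs = 15, matching y values: none (0 points).
  x = 9: rhs = 20, matching y values: none (0 points).
  x = 10: rhs = 10, matching y values: none (0 points).
  x = 11: rhs = 14, matching y values: none (0 points).
  x = 12: rhs = 15, matching y values: none (0 points).
  x = 13: rhs = 19, matching y values: none (0 points).
  x = 14: rhs = 9, matching y values: 3, 20 (2 points).
  x = 15: rhs = 14, matching y values: none (0 points).
  x = 16: rhs = 17, matching y values: none (0 points).
  x = 17: rhs = 1, matching y values: 1, 22 (2 points).
  x = 18: rhs = 18, matching y values: 8, 15 (2 points).
  x = 19: rhs = 5, matching y values: none (0 points).
  x = 20: rhs = 14, matching y values: none (0 points).
  x = 21: rhs = 5, matching y values: none (0 points).
  x = 22: rhs = 7, matching y values: none (0 points).
Total affine count: 14.
Full point count |E(F_23)| = 14 + 1 = 15.
Hasse bound: |15 − (23+1)| = |-9| = 9 ≤ 2√23 ≈ 9.5917 ✓.


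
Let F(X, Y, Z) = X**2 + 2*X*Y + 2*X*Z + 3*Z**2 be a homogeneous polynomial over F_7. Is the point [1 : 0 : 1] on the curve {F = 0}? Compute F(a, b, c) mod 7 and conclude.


F(1,0,1) ≡ 6 (mod 7); P is NOT on the curve.

Evaluate F(1, 0, 1) term-by-term (mod 7).
  X**2 ↦ 1·1·1·1 = 1
  2*X*Y ↦ 2·1·0·1 = 0
  2*X*Z ↦ 2·1·1·1 = 2
  3*Z**2 ↦ 3·1·1·1 = 3
Sum: F(1, 0, 1) = (1) + (0) + (2) + (3) = 6.
Reducing mod 7: 6 ≡ 6 (mod 7).
Since F(a, b, c) ≡ 6 ≠ 0 (mod 7), P does NOT lie on the curve.


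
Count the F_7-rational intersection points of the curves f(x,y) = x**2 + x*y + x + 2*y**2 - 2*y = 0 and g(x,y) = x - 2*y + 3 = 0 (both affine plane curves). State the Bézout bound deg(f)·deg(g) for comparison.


Common zeros: ∅; count = 0; Bézout bound = 2.

deg(f) = 2, deg(g) = 1, so Bézout bound = 2.
Scan x ∈ F_7. For each x, list the y ∈ F_7 with f(x, y) ≡ 0 and those with g(x, y) ≡ 0 (mod 7); the common zeros in that column are the intersection.
  x = 0: f ≡ 0 at y ∈ {0, 1}; g ≡ 0 at y ∈ {5}; common: ∅.
  x = 1: f ≡ 0 at y ∈ ∅; g ≡ 0 at y ∈ {2}; common: ∅.
  x = 2: f ≡ 0 at y ∈ {2, 5}; g ≡ 0 at y ∈ {6}; common: ∅.
  x = 3: f ≡ 0 at y ∈ ∅; g ≡ 0 at y ∈ {3}; common: ∅.
  x = 4: f ≡ 0 at y ∈ ∅; g ≡ 0 at y ∈ {0}; common: ∅.
  x = 5: f ≡ 0 at y ∈ {1}; g ≡ 0 at y ∈ {4}; common: ∅.
  x = 6: f ≡ 0 at y ∈ {0, 5}; g ≡ 0 at y ∈ {1}; common: ∅.
Collecting: common zeros = ∅, so the count is 0.
Comparison with the Bézout bound: 0 ≤ 2 = deg(f)·deg(g), as expected for curves with no common component (the affine F_7-count falls short of the bound because intersections may lie at infinity, over extension fields, or carry multiplicity).


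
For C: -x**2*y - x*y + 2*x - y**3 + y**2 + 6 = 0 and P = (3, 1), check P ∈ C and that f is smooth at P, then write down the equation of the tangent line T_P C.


Tangent line at P: -5*x - 13*y + 28 = 0.

Step 1: f(3, 1) = 0, so P lies on C.
Step 2: partial derivatives
  f_x(x, y) = -2*x*y - y + 2, f_y(x, y) = -x**2 - x - 3*y**2 + 2*y.
  f_x(P) = -5, f_y(P) = -13 (gradient nonzero, so P is smooth).
Step 3: tangent line at P: -5·(x − 3) + -13·(y − 1) = 0.
Expanding: -5*x - 13*y + 28 = 0.


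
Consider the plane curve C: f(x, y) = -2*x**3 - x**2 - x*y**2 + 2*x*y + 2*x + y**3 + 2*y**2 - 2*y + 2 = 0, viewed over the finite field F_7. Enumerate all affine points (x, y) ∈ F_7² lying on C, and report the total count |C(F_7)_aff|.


Affine F_7-points: {(0, 2), (2, 0), (6, 6)}; count = 3.

For each of the 49 pairs (x, y) ∈ F_7², evaluate f(x, y) mod 7. Record the zeros.
  x = 0: [0↦2, 1↦3, 2↦0, 3↦6, 4↦6, 5↦6, 6↦5]  zeros at y ∈ {2}
  x = 1: [0↦1, 1↦3, 2↦6, 3↦2, 4↦4, 5↦4, 6↦1]  zeros at y ∈ ∅
  x = 2: [0↦0, 1↦3, 2↦5, 3↦5, 4↦2, 5↦2, 6↦4]  zeros at y ∈ {0}
  x = 3: [0↦1, 1↦5, 2↦6, 3↦3, 4↦2, 5↦2, 6↦2]  zeros at y ∈ ∅
  x = 4: [0↦6, 1↦4, 2↦4, 3↦5, 4↦6, 5↦6, 6↦4]  zeros at y ∈ ∅
  x = 5: [0↦3, 1↦2, 2↦1, 3↦6, 4↦2, 5↦2, 6↦5]  zeros at y ∈ ∅
  x = 6: [0↦1, 1↦1, 2↦6, 3↦1, 4↦6, 5↦6, 6↦0]  zeros at y ∈ {6}
Collecting zeros: affine points = {(0, 2), (2, 0), (6, 6)}.
Total count |C(F_7)_aff| = 3.


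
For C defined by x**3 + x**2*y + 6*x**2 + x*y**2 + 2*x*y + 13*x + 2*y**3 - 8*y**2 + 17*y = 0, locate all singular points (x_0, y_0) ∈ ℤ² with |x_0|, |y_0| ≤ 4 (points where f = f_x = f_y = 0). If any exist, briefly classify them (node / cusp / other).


Singular points: {(-3, 2)}; classification: node.

Compute partial derivatives:
  f_x = 3*x**2 + 2*x*y + 12*x + y**2 + 2*y + 13.
  f_y = x**2 + 2*x*y + 2*x + 6*y**2 - 16*y + 17.
Scan x_0 ∈ {−4, ..., 4}. For each x_0, f_y(x_0, y) is a polynomial in y; find its integer roots y ∈ {−4, ..., 4}, then test f_x and f at those candidates.
  x = -4: f_y(-4, y) = 6*y**2 - 24*y + 25; no integer root y with |y| ≤ 4.
  x = -3: f_y(-3, y) = 6*y**2 - 22*y + 20; vanishes at y ∈ {2}. (-3, 2): f_x = 0, f = 0 — SINGULAR.
  x = -2: f_y(-2, y) = 6*y**2 - 20*y + 17; no integer root y with |y| ≤ 4.
  x = -1: f_y(-1, y) = 6*y**2 - 18*y + 16; no integer root y with |y| ≤ 4.
  x = 0: f_y(0, y) = 6*y**2 - 16*y + 17; no integer root y with |y| ≤ 4.
  x = 1: f_y(1, y) = 6*y**2 - 14*y + 20; no integer root y with |y| ≤ 4.
  x = 2: f_y(2, y) = 6*y**2 - 12*y + 25; no integer root y with |y| ≤ 4.
  x = 3: f_y(3, y) = 6*y**2 - 10*y + 32; no integer root y with |y| ≤ 4.
  x = 4: f_y(4, y) = 6*y**2 - 8*y + 41; no integer root y with |y| ≤ 4.
Only singular point on the grid: (-3, 2).
Classify: substitute x = -3 + u, y = 2 + v and expand: f = u**3 + u**2*v - u**2 + u*v**2 + 2*v**3 + v**2.
No constant or linear terms (consistent with a singular point). Quadratic part: -u**2 + v**2. Cubic part: u**3 + u**2*v + u*v**2 + 2*v**3.
The quadratic part v**2 - u**2 = (v − u)(v + u) splits into two distinct linear factors, so there are two distinct tangent lines y − 2 = ±(x − -3) — this is a node (ordinary double point).
Classification: node.


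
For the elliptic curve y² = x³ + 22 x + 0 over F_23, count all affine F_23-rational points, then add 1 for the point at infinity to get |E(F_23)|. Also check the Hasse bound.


Affine points = {(0, 0), (1, 0), (2, 11), (2, 12), (3, 1), (3, 22), (6, 7), (6, 16), (10, 1), (10, 22), (11, 3), (11, 20), (14, 4), (14, 19), (15, 5), (15, 18), (16, 3), (16, 20), (18, 8), (18, 15), (19, 3), (19, 20), (22, 0)}; affine count = 23; |E(F_23)| = 24.

Discriminant check: Δ ∝ 4a³ + 27b² = 4·22³ + 27·0² = 4·10648 + 27·0 ≡ 19 (mod 23). Nonzero ⇒ E is nonsingular.
For each x ∈ F_23, compute rhs = x³ + 22·x + 0 mod 23, then count y ∈ F_23 with y² ≡ rhs.
  x = 0: rhs = 0, matching y values: 0 (1 points).
  x = 1: rhs = 0, matching y values: 0 (1 points).
  x = 2: rhs = 6, matching y values: 11, 12 (2 points).
  x = 3: rhs = 1, matching y values: 1, 22 (2 points).
  x = 4: rhs = 14, matching y values: none (0 points).
  x = 5: rhs = 5, matching y values: none (0 points).
  x = 6: rhs = 3, matching y values: 7, 16 (2 points).
  x = 7: rhs = 14, matching y values: none (0 points).
  x = 8: rhs = 21, matching y values: none (0 points).
  x = 9: rhs = 7, matching y values: none (0 points).
  x = 10: rhs = 1, matching y values: 1, 22 (2 points).
  x = 11: rhs = 9, matching y values: 3, 20 (2 points).
  x = 12: rhs = 14, matching y values: none (0 points).
  x = 13: rhs = 22, matching y values: none (0 points).
  x = 14: rhs = 16, matching y values: 4, 19 (2 points).
  x = 15: rhs = 2, matching y values: 5, 18 (2 points).
  x = 16: rhs = 9, matching y values: 3, 20 (2 points).
  x = 17: rhs = 20, matching y values: none (0 points).
  x = 18: rhs = 18, matching y values: 8, 15 (2 points).
  x = 19: rhs = 9, matching y values: 3, 20 (2 points).
  x = 20: rhs = 22, matching y values: none (0 points).
  x = 21: rhs = 17, matching y values: none (0 points).
  x = 22: rhs = 0, matching y values: 0 (1 points).
Total affine count: 23.
Full point count |E(F_23)| = 23 + 1 = 24.
Hasse bound: |24 − (23+1)| = |0| = 0 ≤ 2√23 ≈ 9.5917 ✓.


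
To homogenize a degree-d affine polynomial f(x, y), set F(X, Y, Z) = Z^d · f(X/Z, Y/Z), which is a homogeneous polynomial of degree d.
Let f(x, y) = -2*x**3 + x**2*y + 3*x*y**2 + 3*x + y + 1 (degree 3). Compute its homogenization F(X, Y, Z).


F(X, Y, Z) = -2*X**3 + X**2*Y + 3*X*Y**2 + 3*X*Z**2 + Y*Z**2 + Z**3

deg(f) = 3.
Substitute x = X/Z, y = Y/Z into f, then multiply by Z^3.
  monomial -2·x^3·y^0 ↦ -2·X^3·Y^0·Z^0.
  monomial 1·x^2·y^1 ↦ 1·X^2·Y^1·Z^0.
  monomial 3·x^1·y^2 ↦ 3·X^1·Y^2·Z^0.
  monomial 3·x^1·y^0 ↦ 3·X^1·Y^0·Z^2.
  monomial 1·x^0·y^1 ↦ 1·X^0·Y^1·Z^2.
  monomial 1·x^0·y^0 ↦ 1·X^0·Y^0·Z^3.
Collecting: F(X, Y, Z) = -2*X**3 + X**2*Y + 3*X*Y**2 + 3*X*Z**2 + Y*Z**2 + Z**3.


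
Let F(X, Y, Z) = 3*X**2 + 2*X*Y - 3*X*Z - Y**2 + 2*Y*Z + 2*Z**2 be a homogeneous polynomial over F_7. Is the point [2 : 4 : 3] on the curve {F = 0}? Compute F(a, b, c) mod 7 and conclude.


F(2,4,3) ≡ 1 (mod 7); P is NOT on the curve.

Evaluate F(2, 4, 3) term-by-term (mod 7).
  3*X**2 ↦ 3·4·1·1 = 12
  2*X*Y ↦ 2·2·4·1 = 16
  -3*X*Z ↦ -3·2·1·3 = -18
  -Y**2 ↦ -1·1·16·1 = -16
  2*Y*Z ↦ 2·1·4·3 = 24
  2*Z**2 ↦ 2·1·1·9 = 18
Sum: F(2, 4, 3) = (12) + (16) + (-18) + (-16) + (24) + (18) = 36.
Reducing mod 7: 36 ≡ 1 (mod 7).
Since F(a, b, c) ≡ 1 ≠ 0 (mod 7), P does NOT lie on the curve.


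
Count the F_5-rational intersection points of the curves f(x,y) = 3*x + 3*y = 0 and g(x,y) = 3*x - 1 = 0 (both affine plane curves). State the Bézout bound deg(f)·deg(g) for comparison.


Common zeros: {(2, 3)}; count = 1; Bézout bound = 1.

deg(f) = 1, deg(g) = 1, so Bézout bound = 1.
Scan x ∈ F_5. For each x, list the y ∈ F_5 with f(x, y) ≡ 0 and those with g(x, y) ≡ 0 (mod 5); the common zeros in that column are the intersection.
  x = 0: f ≡ 0 at y ∈ {0}; g ≡ 0 at y ∈ ∅; common: ∅.
  x = 1: f ≡ 0 at y ∈ {4}; g ≡ 0 at y ∈ ∅; common: ∅.
  x = 2: f ≡ 0 at y ∈ {3}; g ≡ 0 at y ∈ {0, 1, 2, 3, 4}; common: {3}.
  x = 3: f ≡ 0 at y ∈ {2}; g ≡ 0 at y ∈ ∅; common: ∅.
  x = 4: f ≡ 0 at y ∈ {1}; g ≡ 0 at y ∈ ∅; common: ∅.
Collecting: common zeros = {(2, 3)}, so the count is 1.
Comparison with the Bézout bound: 1 ≤ 1 = deg(f)·deg(g), as expected for curves with no common component (the bound is attained).


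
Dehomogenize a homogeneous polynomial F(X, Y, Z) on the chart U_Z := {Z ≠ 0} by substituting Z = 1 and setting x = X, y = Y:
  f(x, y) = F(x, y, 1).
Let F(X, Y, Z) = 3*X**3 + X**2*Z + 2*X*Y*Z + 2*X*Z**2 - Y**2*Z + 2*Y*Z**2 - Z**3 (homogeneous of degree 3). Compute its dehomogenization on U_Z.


f(x, y) = 3*x**3 + x**2 + 2*x*y + 2*x - y**2 + 2*y - 1

On U_Z we set Z = 1. Each monomial c·X^i·Y^j·Z^k in F becomes c·x^i·y^j·1^k = c·x^i·y^j.
Substituting Z = 1: F(X, Y, 1) = 3*x**3 + x**2 + 2*x*y + 2*x - y**2 + 2*y - 1.
Note: deg(f) ≤ deg(F) = 3; strict inequality happens when F is divisible by Z (lost terms).


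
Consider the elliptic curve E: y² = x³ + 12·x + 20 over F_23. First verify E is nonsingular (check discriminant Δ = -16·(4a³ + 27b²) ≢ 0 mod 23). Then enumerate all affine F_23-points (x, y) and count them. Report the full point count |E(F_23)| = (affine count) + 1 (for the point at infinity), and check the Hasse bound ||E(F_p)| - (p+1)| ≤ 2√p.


Affine points = {(2, 11), (2, 12), (6, 3), (6, 20), (9, 11), (9, 12), (10, 6), (10, 17), (12, 11), (12, 12), (13, 2), (13, 21), (17, 10), (17, 13), (19, 0), (20, 7), (20, 16)}; affine count = 17; |E(F_23)| = 18.

Discriminant check: Δ ∝ 4a³ + 27b² = 4·12³ + 27·20² = 4·1728 + 27·400 ≡ 2 (mod 23). Nonzero ⇒ E is nonsingular.
For each x ∈ F_23, compute rhs = x³ + 12·x + 20 mod 23, then count y ∈ F_23 with y² ≡ rhs.
  x = 0: rhs = 20, matching y values: none (0 points).
  x = 1: rhs = 10, matching y values: none (0 points).
  x = 2: rhs = 6, matching y values: 11, 12 (2 points).
  x = 3: rhs = 14, matching y values: none (0 points).
  x = 4: rhs = 17, matching y values: none (0 points).
  x = 5: rhs = 21, matching y values: none (0 points).
  x = 6: rhs = 9, matching y values: 3, 20 (2 points).
  x = 7: rhs = 10, matching y values: none (0 points).
  x = 8: rhs = 7, matching y values: none (0 points).
  x = 9: rhs = 6, matching y values: 11, 12 (2 points).
  x = 10: rhs = 13, matching y values: 6, 17 (2 points).
  x = 11: rhs = 11, matching y values: none (0 points).
  x = 12: rhs = 6, matching y values: 11, 12 (2 points).
  x = 13: rhs = 4, matching y values: 2, 21 (2 points).
  x = 14: rhs = 11, matching y values: none (0 points).
  x = 15: rhs = 10, matching y values: none (0 points).
  x = 16: rhs = 7, matching y values: none (0 points).
  x = 17: rhs = 8, matching y values: 10, 13 (2 points).
  x = 18: rhs = 19, matching y values: none (0 points).
  x = 19: rhs = 0, matching y values: 0 (1 points).
  x = 20: rhs = 3, matching y values: 7, 16 (2 points).
  x = 21: rhs = 11, matching y values: none (0 points).
  x = 22: rhs = 7, matching y values: none (0 points).
Total affine count: 17.
Full point count |E(F_23)| = 17 + 1 = 18.
Hasse bound: |18 − (23+1)| = |-6| = 6 ≤ 2√23 ≈ 9.5917 ✓.


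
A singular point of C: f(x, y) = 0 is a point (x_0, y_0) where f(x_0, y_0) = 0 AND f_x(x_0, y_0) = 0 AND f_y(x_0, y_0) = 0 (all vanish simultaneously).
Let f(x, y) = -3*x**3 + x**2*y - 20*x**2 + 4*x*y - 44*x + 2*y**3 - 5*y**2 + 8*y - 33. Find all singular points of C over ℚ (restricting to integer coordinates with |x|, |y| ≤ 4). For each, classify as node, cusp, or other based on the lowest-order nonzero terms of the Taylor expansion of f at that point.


Singular points: {(-2, 1)}; classification: node.

Compute partial derivatives:
  f_x = -9*x**2 + 2*x*y - 40*x + 4*y - 44.
  f_y = x**2 + 4*x + 6*y**2 - 10*y + 8.
Scan x_0 ∈ {−4, ..., 4}. For each x_0, f_y(x_0, y) is a polynomial in y; find its integer roots y ∈ {−4, ..., 4}, then test f_x and f at those candidates.
  x = -4: f_y(-4, y) = 6*y**2 - 10*y + 8; no integer root y with |y| ≤ 4.
  x = -3: f_y(-3, y) = 6*y**2 - 10*y + 5; no integer root y with |y| ≤ 4.
  x = -2: f_y(-2, y) = 6*y**2 - 10*y + 4; vanishes at y ∈ {1}. (-2, 1): f_x = 0, f = 0 — SINGULAR.
  x = -1: f_y(-1, y) = 6*y**2 - 10*y + 5; no integer root y with |y| ≤ 4.
  x = 0: f_y(0, y) = 6*y**2 - 10*y + 8; no integer root y with |y| ≤ 4.
  x = 1: f_y(1, y) = 6*y**2 - 10*y + 13; no integer root y with |y| ≤ 4.
  x = 2: f_y(2, y) = 6*y**2 - 10*y + 20; no integer root y with |y| ≤ 4.
  x = 3: f_y(3, y) = 6*y**2 - 10*y + 29; no integer root y with |y| ≤ 4.
  x = 4: f_y(4, y) = 6*y**2 - 10*y + 40; no integer root y with |y| ≤ 4.
Only singular point on the grid: (-2, 1).
Classify: substitute x = -2 + u, y = 1 + v and expand: f = -3*u**3 + u**2*v - u**2 + 2*v**3 + v**2.
No constant or linear terms (consistent with a singular point). Quadratic part: -u**2 + v**2. Cubic part: -3*u**3 + u**2*v + 2*v**3.
The quadratic part v**2 - u**2 = (v − u)(v + u) splits into two distinct linear factors, so there are two distinct tangent lines y − 1 = ±(x − -2) — this is a node (ordinary double point).
Classification: node.


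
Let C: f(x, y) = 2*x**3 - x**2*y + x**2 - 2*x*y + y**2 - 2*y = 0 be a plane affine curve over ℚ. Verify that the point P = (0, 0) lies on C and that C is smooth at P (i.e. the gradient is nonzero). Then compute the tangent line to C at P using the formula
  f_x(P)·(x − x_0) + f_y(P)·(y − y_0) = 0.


Tangent line at P: -2*y = 0.

Step 1: f(0, 0) = 0, so P lies on C.
Step 2: partial derivatives
  f_x(x, y) = 6*x**2 - 2*x*y + 2*x - 2*y, f_y(x, y) = -x**2 - 2*x + 2*y - 2.
  f_x(P) = 0, f_y(P) = -2 (gradient nonzero, so P is smooth).
Step 3: tangent line at P: 0·(x − 0) + -2·(y − 0) = 0.
Expanding: -2*y = 0.


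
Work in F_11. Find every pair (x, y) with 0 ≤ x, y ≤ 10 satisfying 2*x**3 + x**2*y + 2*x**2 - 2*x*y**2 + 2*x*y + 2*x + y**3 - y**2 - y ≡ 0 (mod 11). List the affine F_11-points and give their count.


Affine F_11-points: {(0, 0), (0, 4), (0, 8), (1, 5), (1, 10), (3, 7), (4, 6), (4, 7), (5, 5), (5, 7), (5, 10), (6, 8), (7, 5), (8, 4), (10, 10)}; count = 15.

For each of the 121 pairs (x, y) ∈ F_11², evaluate f(x, y) mod 11. Record the zeros.
  x = 0: [0↦0, 1↦10, 2↦2, 3↦4, 4↦0, 5↦7, 6↦9, 7↦1, 8↦0, 9↦1, 10↦10]  zeros at y ∈ {0, 4, 8}
  x = 1: [0↦6, 1↦6, 2↦6, 3↦1, 4↦8, 5↦0, 6↦5, 7↦7, 8↦1, 9↦4, 10↦0]  zeros at y ∈ {5, 10}
  x = 2: [0↦6, 1↦9, 2↦8, 3↦9, 4↦7, 5↦8, 6↦7, 7↦10, 8↦1, 9↦8, 10↦4]  zeros at y ∈ ∅
  x = 3: [0↦1, 1↦9, 2↦9, 3↦7, 4↦9, 5↦10, 6↦5, 7↦0, 8↦1, 9↦3, 10↦1]  zeros at y ∈ {7}
  x = 4: [0↦3, 1↦7, 2↦10, 3↦7, 4↦4, 5↦7, 6↦0, 7↦0, 8↦2, 9↦1, 10↦3]  zeros at y ∈ {6, 7}
  x = 5: [0↦2, 1↦4, 2↦1, 3↦10, 4↦4, 5↦0, 6↦4, 7↦0, 8↦5, 9↦3, 10↦0]  zeros at y ∈ {5, 7, 10}
  x = 6: [0↦10, 1↦1, 2↦5, 3↦6, 4↦10, 5↦1, 6↦7, 7↦1, 8↦0, 9↦10, 10↦4]  zeros at y ∈ {8}
  x = 7: [0↦6, 1↦10, 2↦1, 3↦7, 4↦1, 5↦0, 6↦10, 7↦4, 8↦10, 9↦1, 10↦5]  zeros at y ∈ {5}
  x = 8: [0↦2, 1↦10, 2↦1, 3↦3, 4↦0, 5↦9, 6↦3, 7↦10, 8↦3, 9↦10, 10↦4]  zeros at y ∈ {4}
  x = 9: [0↦10, 1↦2, 2↦6, 3↦6, 4↦8, 5↦7, 6↦9, 7↦9, 8↦2, 9↦5, 10↦2]  zeros at y ∈ ∅
  x = 10: [0↦9, 1↦9, 2↦6, 3↦6, 4↦4, 5↦6, 6↦7, 7↦2, 8↦8, 9↦9, 10↦0]  zeros at y ∈ {10}
Collecting zeros: affine points = {(0, 0), (0, 4), (0, 8), (1, 5), (1, 10), (3, 7), (4, 6), (4, 7), (5, 5), (5, 7), (5, 10), (6, 8), (7, 5), (8, 4), (10, 10)}.
Total count |C(F_11)_aff| = 15.


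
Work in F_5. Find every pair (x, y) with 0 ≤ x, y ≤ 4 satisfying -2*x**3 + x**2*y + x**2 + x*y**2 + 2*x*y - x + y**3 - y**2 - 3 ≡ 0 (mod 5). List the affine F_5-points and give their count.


Affine F_5-points: {(0, 3), (0, 4), (1, 0), (2, 4), (3, 2), (3, 4)}; count = 6.

For each of the 25 pairs (x, y) ∈ F_5², evaluate f(x, y) mod 5. Record the zeros.
  x = 0: [0↦2, 1↦2, 2↦1, 3↦0, 4↦0]  zeros at y ∈ {3, 4}
  x = 1: [0↦0, 1↦4, 2↦4, 3↦1, 4↦1]  zeros at y ∈ {0}
  x = 2: [0↦3, 1↦3, 2↦1, 3↦3, 4↦0]  zeros at y ∈ {4}
  x = 3: [0↦4, 1↦2, 2↦0, 3↦4, 4↦0]  zeros at y ∈ {2, 4}
  x = 4: [0↦1, 1↦4, 2↦4, 3↦2, 4↦4]  zeros at y ∈ ∅
Collecting zeros: affine points = {(0, 3), (0, 4), (1, 0), (2, 4), (3, 2), (3, 4)}.
Total count |C(F_5)_aff| = 6.


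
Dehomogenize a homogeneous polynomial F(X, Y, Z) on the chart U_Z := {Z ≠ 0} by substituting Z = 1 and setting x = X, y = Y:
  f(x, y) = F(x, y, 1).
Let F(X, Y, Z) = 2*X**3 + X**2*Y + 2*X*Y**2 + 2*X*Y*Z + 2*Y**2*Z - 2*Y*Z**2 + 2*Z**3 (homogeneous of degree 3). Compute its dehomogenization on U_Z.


f(x, y) = 2*x**3 + x**2*y + 2*x*y**2 + 2*x*y + 2*y**2 - 2*y + 2

On U_Z we set Z = 1. Each monomial c·X^i·Y^j·Z^k in F becomes c·x^i·y^j·1^k = c·x^i·y^j.
Substituting Z = 1: F(X, Y, 1) = 2*x**3 + x**2*y + 2*x*y**2 + 2*x*y + 2*y**2 - 2*y + 2.
Note: deg(f) ≤ deg(F) = 3; strict inequality happens when F is divisible by Z (lost terms).


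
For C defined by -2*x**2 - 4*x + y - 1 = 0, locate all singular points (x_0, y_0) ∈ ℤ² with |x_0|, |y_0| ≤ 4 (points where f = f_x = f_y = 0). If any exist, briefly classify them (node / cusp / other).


No singular points in the scanned grid; C is smooth there.

Compute partial derivatives:
  f_x = -4*x - 4.
  f_y = 1.
f_y = 1 is a nonzero constant, so f_y never vanishes: no point (x, y) can satisfy f = f_x = f_y = 0. In particular no (x, y) ∈ {−4, ..., 4}² is singular; the curve is smooth.


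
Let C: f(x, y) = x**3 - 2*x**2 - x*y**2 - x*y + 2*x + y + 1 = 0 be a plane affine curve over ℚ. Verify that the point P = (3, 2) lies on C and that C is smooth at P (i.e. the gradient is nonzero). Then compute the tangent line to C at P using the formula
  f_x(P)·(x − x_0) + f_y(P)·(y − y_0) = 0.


Tangent line at P: 11*x - 14*y - 5 = 0.

Step 1: f(3, 2) = 0, so P lies on C.
Step 2: partial derivatives
  f_x(x, y) = 3*x**2 - 4*x - y**2 - y + 2, f_y(x, y) = -2*x*y - x + 1.
  f_x(P) = 11, f_y(P) = -14 (gradient nonzero, so P is smooth).
Step 3: tangent line at P: 11·(x − 3) + -14·(y − 2) = 0.
Expanding: 11*x - 14*y - 5 = 0.


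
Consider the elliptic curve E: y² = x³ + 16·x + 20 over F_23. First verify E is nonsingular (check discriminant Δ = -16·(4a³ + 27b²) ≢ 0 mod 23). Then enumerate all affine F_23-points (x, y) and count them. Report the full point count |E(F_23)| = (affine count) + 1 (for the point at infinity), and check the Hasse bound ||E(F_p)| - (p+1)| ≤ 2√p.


Affine points = {(3, 7), (3, 16), (5, 8), (5, 15), (8, 4), (8, 19), (11, 3), (11, 20), (12, 10), (12, 13), (15, 1), (15, 22), (16, 5), (16, 18), (21, 7), (21, 16), (22, 7), (22, 16)}; affine count = 18; |E(F_23)| = 19.

Discriminant check: Δ ∝ 4a³ + 27b² = 4·16³ + 27·20² = 4·4096 + 27·400 ≡ 21 (mod 23). Nonzero ⇒ E is nonsingular.
For each x ∈ F_23, compute rhs = x³ + 16·x + 20 mod 23, then count y ∈ F_23 with y² ≡ rhs.
  x = 0: rhs = 20, matching y values: none (0 points).
  x = 1: rhs = 14, matching y values: none (0 points).
  x = 2: rhs = 14, matching y values: none (0 points).
  x = 3: rhs = 3, matching y values: 7, 16 (2 points).
  x = 4: rhs = 10, matching y values: none (0 points).
  x = 5: rhs = 18, matching y values: 8, 15 (2 points).
  x = 6: rhs = 10, matching y values: none (0 points).
  x = 7: rhs = 15, matching y values: none (0 points).
  x = 8: rhs = 16, matching y values: 4, 19 (2 points).
  x = 9: rhs = 19, matching y values: none (0 points).
  x = 10: rhs = 7, matching y values: none (0 points).
  x = 11: rhs = 9, matching y values: 3, 20 (2 points).
  x = 12: rhs = 8, matching y values: 10, 13 (2 points).
  x = 13: rhs = 10, matching y values: none (0 points).
  x = 14: rhs = 21, matching y values: none (0 points).
  x = 15: rhs = 1, matching y values: 1, 22 (2 points).
  x = 16: rhs = 2, matching y values: 5, 18 (2 points).
  x = 17: rhs = 7, matching y values: none (0 points).
  x = 18: rhs = 22, matching y values: none (0 points).
  x = 19: rhs = 7, matching y values: none (0 points).
  x = 20: rhs = 14, matching y values: none (0 points).
  x = 21: rhs = 3, matching y values: 7, 16 (2 points).
  x = 22: rhs = 3, matching y values: 7, 16 (2 points).
Total affine count: 18.
Full point count |E(F_23)| = 18 + 1 = 19.
Hasse bound: |19 − (23+1)| = |-5| = 5 ≤ 2√23 ≈ 9.5917 ✓.


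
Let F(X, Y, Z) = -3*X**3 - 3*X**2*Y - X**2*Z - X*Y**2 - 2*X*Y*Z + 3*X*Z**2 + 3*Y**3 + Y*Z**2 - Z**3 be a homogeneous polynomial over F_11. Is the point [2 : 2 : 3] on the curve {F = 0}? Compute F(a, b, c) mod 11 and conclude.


F(2,2,3) ≡ 10 (mod 11); P is NOT on the curve.

Evaluate F(2, 2, 3) term-by-term (mod 11).
  -3*X**3 ↦ -3·8·1·1 = -24
  -3*X**2*Y ↦ -3·4·2·1 = -24
  -X**2*Z ↦ -1·4·1·3 = -12
  -X*Y**2 ↦ -1·2·4·1 = -8
  -2*X*Y*Z ↦ -2·2·2·3 = -24
  3*X*Z**2 ↦ 3·2·1·9 = 54
  3*Y**3 ↦ 3·1·8·1 = 24
  Y*Z**2 ↦ 1·1·2·9 = 18
  -Z**3 ↦ -1·1·1·27 = -27
Sum: F(2, 2, 3) = (-24) + (-24) + (-12) + (-8) + (-24) + (54) + (24) + (18) + (-27) = -23.
Reducing mod 11: -23 ≡ 10 (mod 11).
Since F(a, b, c) ≡ 10 ≠ 0 (mod 11), P does NOT lie on the curve.


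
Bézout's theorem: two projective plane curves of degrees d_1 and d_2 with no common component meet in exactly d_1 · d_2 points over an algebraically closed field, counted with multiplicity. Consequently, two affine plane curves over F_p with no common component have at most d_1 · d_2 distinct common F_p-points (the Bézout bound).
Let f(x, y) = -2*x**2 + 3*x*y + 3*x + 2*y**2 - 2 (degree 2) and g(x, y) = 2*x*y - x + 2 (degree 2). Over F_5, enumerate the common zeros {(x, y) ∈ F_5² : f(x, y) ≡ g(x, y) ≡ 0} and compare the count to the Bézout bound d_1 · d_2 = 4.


Common zeros: {(3, 1)}; count = 1; Bézout bound = 4.

deg(f) = 2, deg(g) = 2, so Bézout bound = 4.
Scan x ∈ F_5. For each x, list the y ∈ F_5 with f(x, y) ≡ 0 and those with g(x, y) ≡ 0 (mod 5); the common zeros in that column are the intersection.
  x = 0: f ≡ 0 at y ∈ {1, 4}; g ≡ 0 at y ∈ ∅; common: ∅.
  x = 1: f ≡ 0 at y ∈ ∅; g ≡ 0 at y ∈ {2}; common: ∅.
  x = 2: f ≡ 0 at y ∈ ∅; g ≡ 0 at y ∈ {0}; common: ∅.
  x = 3: f ≡ 0 at y ∈ {1, 2}; g ≡ 0 at y ∈ {1}; common: {1}.
  x = 4: f ≡ 0 at y ∈ {2}; g ≡ 0 at y ∈ {4}; common: ∅.
Collecting: common zeros = {(3, 1)}, so the count is 1.
Comparison with the Bézout bound: 1 ≤ 4 = deg(f)·deg(g), as expected for curves with no common component (the affine F_5-count falls short of the bound because intersections may lie at infinity, over extension fields, or carry multiplicity).
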